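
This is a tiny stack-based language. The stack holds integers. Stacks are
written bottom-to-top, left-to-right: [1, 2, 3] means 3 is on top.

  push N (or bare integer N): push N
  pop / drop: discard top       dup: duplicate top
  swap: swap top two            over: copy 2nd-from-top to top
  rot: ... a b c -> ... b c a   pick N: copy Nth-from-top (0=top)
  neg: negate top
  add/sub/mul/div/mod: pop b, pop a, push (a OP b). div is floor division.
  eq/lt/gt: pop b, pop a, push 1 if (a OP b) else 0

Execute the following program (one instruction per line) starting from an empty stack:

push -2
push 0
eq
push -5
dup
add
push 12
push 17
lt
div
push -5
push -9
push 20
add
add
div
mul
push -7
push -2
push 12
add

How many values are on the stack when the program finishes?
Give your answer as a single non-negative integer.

Answer: 3

Derivation:
After 'push -2': stack = [-2] (depth 1)
After 'push 0': stack = [-2, 0] (depth 2)
After 'eq': stack = [0] (depth 1)
After 'push -5': stack = [0, -5] (depth 2)
After 'dup': stack = [0, -5, -5] (depth 3)
After 'add': stack = [0, -10] (depth 2)
After 'push 12': stack = [0, -10, 12] (depth 3)
After 'push 17': stack = [0, -10, 12, 17] (depth 4)
After 'lt': stack = [0, -10, 1] (depth 3)
After 'div': stack = [0, -10] (depth 2)
  ...
After 'push -9': stack = [0, -10, -5, -9] (depth 4)
After 'push 20': stack = [0, -10, -5, -9, 20] (depth 5)
After 'add': stack = [0, -10, -5, 11] (depth 4)
After 'add': stack = [0, -10, 6] (depth 3)
After 'div': stack = [0, -2] (depth 2)
After 'mul': stack = [0] (depth 1)
After 'push -7': stack = [0, -7] (depth 2)
After 'push -2': stack = [0, -7, -2] (depth 3)
After 'push 12': stack = [0, -7, -2, 12] (depth 4)
After 'add': stack = [0, -7, 10] (depth 3)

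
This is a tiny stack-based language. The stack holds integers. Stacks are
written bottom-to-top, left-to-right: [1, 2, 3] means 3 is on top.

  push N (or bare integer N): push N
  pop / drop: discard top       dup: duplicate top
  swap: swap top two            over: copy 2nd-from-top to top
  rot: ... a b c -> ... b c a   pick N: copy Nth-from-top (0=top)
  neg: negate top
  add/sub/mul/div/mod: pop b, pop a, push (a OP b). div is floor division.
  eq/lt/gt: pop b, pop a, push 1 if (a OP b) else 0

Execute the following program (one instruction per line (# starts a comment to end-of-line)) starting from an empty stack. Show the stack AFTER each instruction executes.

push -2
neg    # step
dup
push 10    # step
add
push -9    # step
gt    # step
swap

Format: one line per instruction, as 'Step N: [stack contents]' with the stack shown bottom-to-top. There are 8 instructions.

Step 1: [-2]
Step 2: [2]
Step 3: [2, 2]
Step 4: [2, 2, 10]
Step 5: [2, 12]
Step 6: [2, 12, -9]
Step 7: [2, 1]
Step 8: [1, 2]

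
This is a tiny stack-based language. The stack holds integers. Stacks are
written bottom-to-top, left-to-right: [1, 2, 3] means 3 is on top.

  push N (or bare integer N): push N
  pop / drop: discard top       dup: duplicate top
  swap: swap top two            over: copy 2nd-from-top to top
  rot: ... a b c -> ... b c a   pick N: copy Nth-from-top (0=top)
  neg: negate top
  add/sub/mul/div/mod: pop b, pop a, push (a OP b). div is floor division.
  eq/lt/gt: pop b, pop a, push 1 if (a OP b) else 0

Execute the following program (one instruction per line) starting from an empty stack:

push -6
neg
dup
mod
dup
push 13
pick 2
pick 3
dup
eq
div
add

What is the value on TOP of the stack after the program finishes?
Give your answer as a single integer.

After 'push -6': [-6]
After 'neg': [6]
After 'dup': [6, 6]
After 'mod': [0]
After 'dup': [0, 0]
After 'push 13': [0, 0, 13]
After 'pick 2': [0, 0, 13, 0]
After 'pick 3': [0, 0, 13, 0, 0]
After 'dup': [0, 0, 13, 0, 0, 0]
After 'eq': [0, 0, 13, 0, 1]
After 'div': [0, 0, 13, 0]
After 'add': [0, 0, 13]

Answer: 13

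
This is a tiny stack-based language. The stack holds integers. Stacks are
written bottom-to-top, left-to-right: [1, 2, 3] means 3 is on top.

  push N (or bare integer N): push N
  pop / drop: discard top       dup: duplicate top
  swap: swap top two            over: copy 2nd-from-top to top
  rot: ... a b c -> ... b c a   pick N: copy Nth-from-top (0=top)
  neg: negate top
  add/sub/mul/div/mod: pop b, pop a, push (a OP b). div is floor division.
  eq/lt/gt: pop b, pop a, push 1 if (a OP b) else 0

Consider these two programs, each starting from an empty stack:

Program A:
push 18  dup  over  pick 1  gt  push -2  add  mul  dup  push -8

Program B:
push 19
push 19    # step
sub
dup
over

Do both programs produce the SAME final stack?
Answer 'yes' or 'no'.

Program A trace:
  After 'push 18': [18]
  After 'dup': [18, 18]
  After 'over': [18, 18, 18]
  After 'pick 1': [18, 18, 18, 18]
  After 'gt': [18, 18, 0]
  After 'push -2': [18, 18, 0, -2]
  After 'add': [18, 18, -2]
  After 'mul': [18, -36]
  After 'dup': [18, -36, -36]
  After 'push -8': [18, -36, -36, -8]
Program A final stack: [18, -36, -36, -8]

Program B trace:
  After 'push 19': [19]
  After 'push 19': [19, 19]
  After 'sub': [0]
  After 'dup': [0, 0]
  After 'over': [0, 0, 0]
Program B final stack: [0, 0, 0]
Same: no

Answer: no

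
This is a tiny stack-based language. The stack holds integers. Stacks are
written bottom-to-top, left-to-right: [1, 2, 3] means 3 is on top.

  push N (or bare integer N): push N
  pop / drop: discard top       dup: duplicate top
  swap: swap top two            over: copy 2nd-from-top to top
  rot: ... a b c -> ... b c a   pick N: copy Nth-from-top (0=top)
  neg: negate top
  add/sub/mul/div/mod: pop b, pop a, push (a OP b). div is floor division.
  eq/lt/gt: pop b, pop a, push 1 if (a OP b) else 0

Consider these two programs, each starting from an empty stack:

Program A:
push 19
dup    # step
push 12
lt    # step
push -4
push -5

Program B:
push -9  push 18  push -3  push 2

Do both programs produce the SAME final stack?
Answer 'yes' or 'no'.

Answer: no

Derivation:
Program A trace:
  After 'push 19': [19]
  After 'dup': [19, 19]
  After 'push 12': [19, 19, 12]
  After 'lt': [19, 0]
  After 'push -4': [19, 0, -4]
  After 'push -5': [19, 0, -4, -5]
Program A final stack: [19, 0, -4, -5]

Program B trace:
  After 'push -9': [-9]
  After 'push 18': [-9, 18]
  After 'push -3': [-9, 18, -3]
  After 'push 2': [-9, 18, -3, 2]
Program B final stack: [-9, 18, -3, 2]
Same: no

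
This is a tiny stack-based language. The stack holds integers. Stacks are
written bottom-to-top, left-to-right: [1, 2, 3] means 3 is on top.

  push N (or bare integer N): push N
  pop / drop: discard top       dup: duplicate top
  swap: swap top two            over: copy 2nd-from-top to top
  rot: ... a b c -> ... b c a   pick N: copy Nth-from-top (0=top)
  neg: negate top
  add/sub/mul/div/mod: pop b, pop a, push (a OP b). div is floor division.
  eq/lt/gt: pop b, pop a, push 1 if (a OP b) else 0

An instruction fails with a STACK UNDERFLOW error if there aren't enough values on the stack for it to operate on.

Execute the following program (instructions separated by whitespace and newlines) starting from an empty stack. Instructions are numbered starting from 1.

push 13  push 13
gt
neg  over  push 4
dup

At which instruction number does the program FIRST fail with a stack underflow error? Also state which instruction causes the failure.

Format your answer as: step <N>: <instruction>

Answer: step 5: over

Derivation:
Step 1 ('push 13'): stack = [13], depth = 1
Step 2 ('push 13'): stack = [13, 13], depth = 2
Step 3 ('gt'): stack = [0], depth = 1
Step 4 ('neg'): stack = [0], depth = 1
Step 5 ('over'): needs 2 value(s) but depth is 1 — STACK UNDERFLOW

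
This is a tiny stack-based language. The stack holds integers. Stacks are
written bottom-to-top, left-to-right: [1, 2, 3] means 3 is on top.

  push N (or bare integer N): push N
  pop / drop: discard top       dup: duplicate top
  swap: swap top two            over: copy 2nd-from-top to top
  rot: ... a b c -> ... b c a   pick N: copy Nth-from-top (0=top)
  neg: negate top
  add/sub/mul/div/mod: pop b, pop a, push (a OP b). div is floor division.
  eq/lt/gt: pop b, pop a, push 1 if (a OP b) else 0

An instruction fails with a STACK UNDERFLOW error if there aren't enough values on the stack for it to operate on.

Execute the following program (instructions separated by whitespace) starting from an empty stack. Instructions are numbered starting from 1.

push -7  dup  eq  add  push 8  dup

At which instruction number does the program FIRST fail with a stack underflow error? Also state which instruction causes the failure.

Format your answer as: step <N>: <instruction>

Step 1 ('push -7'): stack = [-7], depth = 1
Step 2 ('dup'): stack = [-7, -7], depth = 2
Step 3 ('eq'): stack = [1], depth = 1
Step 4 ('add'): needs 2 value(s) but depth is 1 — STACK UNDERFLOW

Answer: step 4: add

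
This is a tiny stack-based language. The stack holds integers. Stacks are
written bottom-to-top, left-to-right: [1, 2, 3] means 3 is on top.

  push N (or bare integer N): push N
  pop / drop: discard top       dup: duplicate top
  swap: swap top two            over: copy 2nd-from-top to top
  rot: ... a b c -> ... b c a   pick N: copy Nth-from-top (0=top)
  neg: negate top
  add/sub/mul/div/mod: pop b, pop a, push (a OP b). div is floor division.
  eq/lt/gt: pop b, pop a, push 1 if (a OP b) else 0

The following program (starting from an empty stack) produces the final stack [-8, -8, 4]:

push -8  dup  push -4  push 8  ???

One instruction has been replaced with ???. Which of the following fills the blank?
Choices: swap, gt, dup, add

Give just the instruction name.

Stack before ???: [-8, -8, -4, 8]
Stack after ???:  [-8, -8, 4]
Checking each choice:
  swap: produces [-8, -8, 8, -4]
  gt: produces [-8, -8, 0]
  dup: produces [-8, -8, -4, 8, 8]
  add: MATCH


Answer: add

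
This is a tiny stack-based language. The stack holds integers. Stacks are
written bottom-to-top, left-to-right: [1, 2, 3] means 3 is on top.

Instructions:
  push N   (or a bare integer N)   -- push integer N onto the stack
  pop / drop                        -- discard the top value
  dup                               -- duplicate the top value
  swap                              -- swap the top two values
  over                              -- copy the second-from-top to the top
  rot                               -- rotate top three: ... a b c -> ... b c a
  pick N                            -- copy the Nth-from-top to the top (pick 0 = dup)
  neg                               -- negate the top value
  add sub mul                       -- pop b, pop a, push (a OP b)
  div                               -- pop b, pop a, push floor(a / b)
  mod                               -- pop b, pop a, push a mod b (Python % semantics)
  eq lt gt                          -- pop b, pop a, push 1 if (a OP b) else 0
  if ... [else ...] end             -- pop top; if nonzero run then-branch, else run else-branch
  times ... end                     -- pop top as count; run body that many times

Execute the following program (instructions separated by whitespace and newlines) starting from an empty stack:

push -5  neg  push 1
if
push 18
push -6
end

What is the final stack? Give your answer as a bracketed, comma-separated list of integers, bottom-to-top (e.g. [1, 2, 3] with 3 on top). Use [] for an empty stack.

After 'push -5': [-5]
After 'neg': [5]
After 'push 1': [5, 1]
After 'if': [5]
After 'push 18': [5, 18]
After 'push -6': [5, 18, -6]

Answer: [5, 18, -6]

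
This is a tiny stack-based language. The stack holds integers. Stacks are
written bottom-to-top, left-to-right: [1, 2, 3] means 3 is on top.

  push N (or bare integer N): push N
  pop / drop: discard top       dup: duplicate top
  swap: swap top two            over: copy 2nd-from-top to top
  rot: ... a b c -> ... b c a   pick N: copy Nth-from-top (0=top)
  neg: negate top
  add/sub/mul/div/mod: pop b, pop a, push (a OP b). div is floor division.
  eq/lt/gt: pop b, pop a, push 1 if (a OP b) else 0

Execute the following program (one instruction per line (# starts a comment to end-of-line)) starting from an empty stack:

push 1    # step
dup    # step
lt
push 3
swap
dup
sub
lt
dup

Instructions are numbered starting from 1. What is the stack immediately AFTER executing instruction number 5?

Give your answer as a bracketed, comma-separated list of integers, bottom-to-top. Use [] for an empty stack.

Step 1 ('push 1'): [1]
Step 2 ('dup'): [1, 1]
Step 3 ('lt'): [0]
Step 4 ('push 3'): [0, 3]
Step 5 ('swap'): [3, 0]

Answer: [3, 0]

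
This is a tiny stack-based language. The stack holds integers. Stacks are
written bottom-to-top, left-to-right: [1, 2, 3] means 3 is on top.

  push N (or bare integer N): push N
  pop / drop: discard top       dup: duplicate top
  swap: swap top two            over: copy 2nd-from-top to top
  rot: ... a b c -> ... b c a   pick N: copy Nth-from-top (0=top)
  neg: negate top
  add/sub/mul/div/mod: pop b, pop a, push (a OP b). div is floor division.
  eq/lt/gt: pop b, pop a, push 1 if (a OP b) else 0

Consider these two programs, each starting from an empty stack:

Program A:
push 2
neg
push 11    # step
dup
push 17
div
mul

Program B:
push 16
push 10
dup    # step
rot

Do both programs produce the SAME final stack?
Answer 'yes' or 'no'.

Program A trace:
  After 'push 2': [2]
  After 'neg': [-2]
  After 'push 11': [-2, 11]
  After 'dup': [-2, 11, 11]
  After 'push 17': [-2, 11, 11, 17]
  After 'div': [-2, 11, 0]
  After 'mul': [-2, 0]
Program A final stack: [-2, 0]

Program B trace:
  After 'push 16': [16]
  After 'push 10': [16, 10]
  After 'dup': [16, 10, 10]
  After 'rot': [10, 10, 16]
Program B final stack: [10, 10, 16]
Same: no

Answer: no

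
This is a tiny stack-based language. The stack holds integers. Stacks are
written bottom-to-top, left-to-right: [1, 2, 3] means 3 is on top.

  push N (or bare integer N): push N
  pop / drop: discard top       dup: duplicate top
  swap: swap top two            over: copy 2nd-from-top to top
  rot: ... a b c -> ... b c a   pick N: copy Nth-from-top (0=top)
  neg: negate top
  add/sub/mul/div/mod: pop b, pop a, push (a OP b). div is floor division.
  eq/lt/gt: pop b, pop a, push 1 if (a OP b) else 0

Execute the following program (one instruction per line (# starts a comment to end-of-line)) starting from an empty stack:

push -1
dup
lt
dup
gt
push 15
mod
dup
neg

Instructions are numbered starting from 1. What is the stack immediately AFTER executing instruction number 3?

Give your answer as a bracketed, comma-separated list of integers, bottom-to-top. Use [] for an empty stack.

Answer: [0]

Derivation:
Step 1 ('push -1'): [-1]
Step 2 ('dup'): [-1, -1]
Step 3 ('lt'): [0]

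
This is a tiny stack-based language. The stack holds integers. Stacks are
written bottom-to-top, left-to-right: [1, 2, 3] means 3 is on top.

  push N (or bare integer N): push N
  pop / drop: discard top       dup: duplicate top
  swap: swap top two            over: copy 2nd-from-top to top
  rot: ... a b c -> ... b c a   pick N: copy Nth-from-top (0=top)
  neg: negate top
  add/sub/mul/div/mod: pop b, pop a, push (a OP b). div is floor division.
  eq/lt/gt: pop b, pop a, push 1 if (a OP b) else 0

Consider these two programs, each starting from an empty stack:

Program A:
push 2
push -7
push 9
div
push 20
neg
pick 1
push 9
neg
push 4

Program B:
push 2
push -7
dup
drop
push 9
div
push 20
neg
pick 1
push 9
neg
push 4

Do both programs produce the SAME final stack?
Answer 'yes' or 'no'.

Answer: yes

Derivation:
Program A trace:
  After 'push 2': [2]
  After 'push -7': [2, -7]
  After 'push 9': [2, -7, 9]
  After 'div': [2, -1]
  After 'push 20': [2, -1, 20]
  After 'neg': [2, -1, -20]
  After 'pick 1': [2, -1, -20, -1]
  After 'push 9': [2, -1, -20, -1, 9]
  After 'neg': [2, -1, -20, -1, -9]
  After 'push 4': [2, -1, -20, -1, -9, 4]
Program A final stack: [2, -1, -20, -1, -9, 4]

Program B trace:
  After 'push 2': [2]
  After 'push -7': [2, -7]
  After 'dup': [2, -7, -7]
  After 'drop': [2, -7]
  After 'push 9': [2, -7, 9]
  After 'div': [2, -1]
  After 'push 20': [2, -1, 20]
  After 'neg': [2, -1, -20]
  After 'pick 1': [2, -1, -20, -1]
  After 'push 9': [2, -1, -20, -1, 9]
  After 'neg': [2, -1, -20, -1, -9]
  After 'push 4': [2, -1, -20, -1, -9, 4]
Program B final stack: [2, -1, -20, -1, -9, 4]
Same: yes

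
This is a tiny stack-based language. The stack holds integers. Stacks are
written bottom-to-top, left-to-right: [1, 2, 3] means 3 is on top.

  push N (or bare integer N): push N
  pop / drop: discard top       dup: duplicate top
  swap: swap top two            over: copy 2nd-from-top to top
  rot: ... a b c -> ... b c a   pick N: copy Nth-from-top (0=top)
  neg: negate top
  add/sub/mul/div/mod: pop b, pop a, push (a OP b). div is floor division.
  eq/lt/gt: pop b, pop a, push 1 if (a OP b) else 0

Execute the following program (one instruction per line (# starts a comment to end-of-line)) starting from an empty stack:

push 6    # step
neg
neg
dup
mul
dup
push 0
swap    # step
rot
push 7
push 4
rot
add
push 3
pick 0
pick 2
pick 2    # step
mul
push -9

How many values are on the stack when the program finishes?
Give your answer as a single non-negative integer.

Answer: 8

Derivation:
After 'push 6': stack = [6] (depth 1)
After 'neg': stack = [-6] (depth 1)
After 'neg': stack = [6] (depth 1)
After 'dup': stack = [6, 6] (depth 2)
After 'mul': stack = [36] (depth 1)
After 'dup': stack = [36, 36] (depth 2)
After 'push 0': stack = [36, 36, 0] (depth 3)
After 'swap': stack = [36, 0, 36] (depth 3)
After 'rot': stack = [0, 36, 36] (depth 3)
After 'push 7': stack = [0, 36, 36, 7] (depth 4)
After 'push 4': stack = [0, 36, 36, 7, 4] (depth 5)
After 'rot': stack = [0, 36, 7, 4, 36] (depth 5)
After 'add': stack = [0, 36, 7, 40] (depth 4)
After 'push 3': stack = [0, 36, 7, 40, 3] (depth 5)
After 'pick 0': stack = [0, 36, 7, 40, 3, 3] (depth 6)
After 'pick 2': stack = [0, 36, 7, 40, 3, 3, 40] (depth 7)
After 'pick 2': stack = [0, 36, 7, 40, 3, 3, 40, 3] (depth 8)
After 'mul': stack = [0, 36, 7, 40, 3, 3, 120] (depth 7)
After 'push -9': stack = [0, 36, 7, 40, 3, 3, 120, -9] (depth 8)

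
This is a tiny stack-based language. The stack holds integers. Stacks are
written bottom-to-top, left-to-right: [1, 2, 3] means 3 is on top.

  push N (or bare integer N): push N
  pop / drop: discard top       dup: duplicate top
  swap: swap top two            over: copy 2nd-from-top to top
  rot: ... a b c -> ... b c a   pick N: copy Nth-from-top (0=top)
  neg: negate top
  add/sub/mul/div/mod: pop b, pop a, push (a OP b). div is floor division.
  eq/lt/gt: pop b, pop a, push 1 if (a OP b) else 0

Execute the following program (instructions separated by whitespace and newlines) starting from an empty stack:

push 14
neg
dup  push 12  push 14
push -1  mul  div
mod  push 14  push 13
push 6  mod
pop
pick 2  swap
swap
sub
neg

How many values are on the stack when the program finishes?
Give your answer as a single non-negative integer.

Answer: 3

Derivation:
After 'push 14': stack = [14] (depth 1)
After 'neg': stack = [-14] (depth 1)
After 'dup': stack = [-14, -14] (depth 2)
After 'push 12': stack = [-14, -14, 12] (depth 3)
After 'push 14': stack = [-14, -14, 12, 14] (depth 4)
After 'push -1': stack = [-14, -14, 12, 14, -1] (depth 5)
After 'mul': stack = [-14, -14, 12, -14] (depth 4)
After 'div': stack = [-14, -14, -1] (depth 3)
After 'mod': stack = [-14, 0] (depth 2)
After 'push 14': stack = [-14, 0, 14] (depth 3)
After 'push 13': stack = [-14, 0, 14, 13] (depth 4)
After 'push 6': stack = [-14, 0, 14, 13, 6] (depth 5)
After 'mod': stack = [-14, 0, 14, 1] (depth 4)
After 'pop': stack = [-14, 0, 14] (depth 3)
After 'pick 2': stack = [-14, 0, 14, -14] (depth 4)
After 'swap': stack = [-14, 0, -14, 14] (depth 4)
After 'swap': stack = [-14, 0, 14, -14] (depth 4)
After 'sub': stack = [-14, 0, 28] (depth 3)
After 'neg': stack = [-14, 0, -28] (depth 3)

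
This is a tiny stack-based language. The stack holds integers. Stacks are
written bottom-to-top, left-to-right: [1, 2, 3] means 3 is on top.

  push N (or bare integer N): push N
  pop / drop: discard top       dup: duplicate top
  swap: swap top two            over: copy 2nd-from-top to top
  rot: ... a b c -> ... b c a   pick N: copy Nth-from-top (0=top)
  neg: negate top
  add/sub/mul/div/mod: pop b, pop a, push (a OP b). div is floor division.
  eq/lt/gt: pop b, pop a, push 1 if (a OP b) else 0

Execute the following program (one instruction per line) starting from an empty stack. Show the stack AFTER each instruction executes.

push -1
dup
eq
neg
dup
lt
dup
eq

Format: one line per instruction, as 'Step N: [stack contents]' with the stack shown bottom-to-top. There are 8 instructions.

Step 1: [-1]
Step 2: [-1, -1]
Step 3: [1]
Step 4: [-1]
Step 5: [-1, -1]
Step 6: [0]
Step 7: [0, 0]
Step 8: [1]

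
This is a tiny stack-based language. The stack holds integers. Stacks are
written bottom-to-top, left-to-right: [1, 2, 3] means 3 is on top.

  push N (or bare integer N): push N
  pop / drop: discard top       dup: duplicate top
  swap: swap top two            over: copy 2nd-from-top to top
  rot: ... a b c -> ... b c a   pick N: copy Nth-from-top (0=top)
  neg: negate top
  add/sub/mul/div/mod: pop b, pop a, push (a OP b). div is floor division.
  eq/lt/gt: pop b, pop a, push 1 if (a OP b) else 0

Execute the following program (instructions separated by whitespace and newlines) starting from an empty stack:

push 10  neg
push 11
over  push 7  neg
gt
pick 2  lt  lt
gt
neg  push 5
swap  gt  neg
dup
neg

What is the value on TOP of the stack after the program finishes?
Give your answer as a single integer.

Answer: 1

Derivation:
After 'push 10': [10]
After 'neg': [-10]
After 'push 11': [-10, 11]
After 'over': [-10, 11, -10]
After 'push 7': [-10, 11, -10, 7]
After 'neg': [-10, 11, -10, -7]
After 'gt': [-10, 11, 0]
After 'pick 2': [-10, 11, 0, -10]
After 'lt': [-10, 11, 0]
After 'lt': [-10, 0]
After 'gt': [0]
After 'neg': [0]
After 'push 5': [0, 5]
After 'swap': [5, 0]
After 'gt': [1]
After 'neg': [-1]
After 'dup': [-1, -1]
After 'neg': [-1, 1]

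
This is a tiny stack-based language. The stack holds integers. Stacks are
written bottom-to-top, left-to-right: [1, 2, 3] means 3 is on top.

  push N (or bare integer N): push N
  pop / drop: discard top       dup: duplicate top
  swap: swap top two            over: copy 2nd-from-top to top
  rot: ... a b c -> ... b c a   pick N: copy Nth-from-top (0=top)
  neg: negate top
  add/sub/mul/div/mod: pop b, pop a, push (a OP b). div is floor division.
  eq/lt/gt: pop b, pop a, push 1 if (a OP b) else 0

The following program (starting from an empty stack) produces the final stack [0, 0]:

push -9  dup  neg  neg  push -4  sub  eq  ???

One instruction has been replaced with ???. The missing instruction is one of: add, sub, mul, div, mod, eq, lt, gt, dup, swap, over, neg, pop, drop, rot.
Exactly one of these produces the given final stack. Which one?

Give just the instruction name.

Stack before ???: [0]
Stack after ???:  [0, 0]
The instruction that transforms [0] -> [0, 0] is: dup

Answer: dup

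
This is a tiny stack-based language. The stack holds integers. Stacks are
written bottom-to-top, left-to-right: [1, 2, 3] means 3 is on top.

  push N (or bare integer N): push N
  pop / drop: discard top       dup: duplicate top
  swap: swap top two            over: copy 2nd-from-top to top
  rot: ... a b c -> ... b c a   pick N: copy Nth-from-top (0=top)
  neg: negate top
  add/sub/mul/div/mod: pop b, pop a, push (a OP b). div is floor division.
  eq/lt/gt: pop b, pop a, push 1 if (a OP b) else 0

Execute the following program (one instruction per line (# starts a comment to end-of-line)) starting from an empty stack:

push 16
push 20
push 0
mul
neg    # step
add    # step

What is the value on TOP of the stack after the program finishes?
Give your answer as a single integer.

Answer: 16

Derivation:
After 'push 16': [16]
After 'push 20': [16, 20]
After 'push 0': [16, 20, 0]
After 'mul': [16, 0]
After 'neg': [16, 0]
After 'add': [16]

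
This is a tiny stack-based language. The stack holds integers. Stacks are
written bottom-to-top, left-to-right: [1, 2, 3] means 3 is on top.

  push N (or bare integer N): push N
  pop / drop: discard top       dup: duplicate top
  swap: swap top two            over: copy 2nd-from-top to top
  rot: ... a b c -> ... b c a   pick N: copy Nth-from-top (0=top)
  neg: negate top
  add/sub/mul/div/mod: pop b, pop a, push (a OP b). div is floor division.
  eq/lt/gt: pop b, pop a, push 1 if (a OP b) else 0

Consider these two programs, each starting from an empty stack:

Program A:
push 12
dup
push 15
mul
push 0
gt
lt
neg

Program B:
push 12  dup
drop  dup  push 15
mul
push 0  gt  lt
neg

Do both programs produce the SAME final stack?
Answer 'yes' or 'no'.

Program A trace:
  After 'push 12': [12]
  After 'dup': [12, 12]
  After 'push 15': [12, 12, 15]
  After 'mul': [12, 180]
  After 'push 0': [12, 180, 0]
  After 'gt': [12, 1]
  After 'lt': [0]
  After 'neg': [0]
Program A final stack: [0]

Program B trace:
  After 'push 12': [12]
  After 'dup': [12, 12]
  After 'drop': [12]
  After 'dup': [12, 12]
  After 'push 15': [12, 12, 15]
  After 'mul': [12, 180]
  After 'push 0': [12, 180, 0]
  After 'gt': [12, 1]
  After 'lt': [0]
  After 'neg': [0]
Program B final stack: [0]
Same: yes

Answer: yes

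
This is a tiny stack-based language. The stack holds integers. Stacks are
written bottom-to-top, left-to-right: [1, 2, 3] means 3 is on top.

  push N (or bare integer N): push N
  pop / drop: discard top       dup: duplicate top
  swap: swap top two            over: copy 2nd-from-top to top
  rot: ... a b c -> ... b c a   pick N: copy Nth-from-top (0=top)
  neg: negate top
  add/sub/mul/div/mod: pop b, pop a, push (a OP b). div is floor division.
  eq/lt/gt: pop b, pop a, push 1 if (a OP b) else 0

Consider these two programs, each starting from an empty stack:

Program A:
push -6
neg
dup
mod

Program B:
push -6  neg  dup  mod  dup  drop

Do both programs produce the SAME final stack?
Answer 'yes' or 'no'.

Answer: yes

Derivation:
Program A trace:
  After 'push -6': [-6]
  After 'neg': [6]
  After 'dup': [6, 6]
  After 'mod': [0]
Program A final stack: [0]

Program B trace:
  After 'push -6': [-6]
  After 'neg': [6]
  After 'dup': [6, 6]
  After 'mod': [0]
  After 'dup': [0, 0]
  After 'drop': [0]
Program B final stack: [0]
Same: yes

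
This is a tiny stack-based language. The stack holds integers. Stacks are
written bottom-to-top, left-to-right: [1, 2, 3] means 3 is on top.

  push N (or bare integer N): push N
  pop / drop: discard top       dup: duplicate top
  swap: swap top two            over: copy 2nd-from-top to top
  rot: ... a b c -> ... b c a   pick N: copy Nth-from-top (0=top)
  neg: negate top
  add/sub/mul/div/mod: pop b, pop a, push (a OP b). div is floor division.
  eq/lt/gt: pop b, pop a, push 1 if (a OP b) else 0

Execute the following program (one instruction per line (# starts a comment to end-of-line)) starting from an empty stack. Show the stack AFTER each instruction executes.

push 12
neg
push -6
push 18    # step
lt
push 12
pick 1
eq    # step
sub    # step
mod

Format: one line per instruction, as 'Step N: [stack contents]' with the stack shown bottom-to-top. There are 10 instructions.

Step 1: [12]
Step 2: [-12]
Step 3: [-12, -6]
Step 4: [-12, -6, 18]
Step 5: [-12, 1]
Step 6: [-12, 1, 12]
Step 7: [-12, 1, 12, 1]
Step 8: [-12, 1, 0]
Step 9: [-12, 1]
Step 10: [0]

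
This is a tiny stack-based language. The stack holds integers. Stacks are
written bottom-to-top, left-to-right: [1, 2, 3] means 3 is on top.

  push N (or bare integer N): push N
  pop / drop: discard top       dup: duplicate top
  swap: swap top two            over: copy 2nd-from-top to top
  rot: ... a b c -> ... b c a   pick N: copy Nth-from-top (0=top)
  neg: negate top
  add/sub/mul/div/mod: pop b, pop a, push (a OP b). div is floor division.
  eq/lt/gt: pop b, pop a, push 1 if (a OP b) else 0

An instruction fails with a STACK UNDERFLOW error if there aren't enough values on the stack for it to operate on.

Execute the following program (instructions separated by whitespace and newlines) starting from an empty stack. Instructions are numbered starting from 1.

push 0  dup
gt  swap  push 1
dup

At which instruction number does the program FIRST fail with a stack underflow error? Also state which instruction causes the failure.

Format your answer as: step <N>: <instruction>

Step 1 ('push 0'): stack = [0], depth = 1
Step 2 ('dup'): stack = [0, 0], depth = 2
Step 3 ('gt'): stack = [0], depth = 1
Step 4 ('swap'): needs 2 value(s) but depth is 1 — STACK UNDERFLOW

Answer: step 4: swap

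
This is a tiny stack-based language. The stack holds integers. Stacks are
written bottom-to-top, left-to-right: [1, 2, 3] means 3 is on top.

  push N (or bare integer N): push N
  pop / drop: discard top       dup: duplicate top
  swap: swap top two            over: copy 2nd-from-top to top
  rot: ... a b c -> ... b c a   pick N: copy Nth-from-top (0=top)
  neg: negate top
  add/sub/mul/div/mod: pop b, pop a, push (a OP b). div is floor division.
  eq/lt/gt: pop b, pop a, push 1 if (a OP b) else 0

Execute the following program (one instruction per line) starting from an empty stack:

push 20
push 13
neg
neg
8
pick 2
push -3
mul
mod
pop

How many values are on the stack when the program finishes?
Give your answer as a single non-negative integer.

Answer: 2

Derivation:
After 'push 20': stack = [20] (depth 1)
After 'push 13': stack = [20, 13] (depth 2)
After 'neg': stack = [20, -13] (depth 2)
After 'neg': stack = [20, 13] (depth 2)
After 'push 8': stack = [20, 13, 8] (depth 3)
After 'pick 2': stack = [20, 13, 8, 20] (depth 4)
After 'push -3': stack = [20, 13, 8, 20, -3] (depth 5)
After 'mul': stack = [20, 13, 8, -60] (depth 4)
After 'mod': stack = [20, 13, -52] (depth 3)
After 'pop': stack = [20, 13] (depth 2)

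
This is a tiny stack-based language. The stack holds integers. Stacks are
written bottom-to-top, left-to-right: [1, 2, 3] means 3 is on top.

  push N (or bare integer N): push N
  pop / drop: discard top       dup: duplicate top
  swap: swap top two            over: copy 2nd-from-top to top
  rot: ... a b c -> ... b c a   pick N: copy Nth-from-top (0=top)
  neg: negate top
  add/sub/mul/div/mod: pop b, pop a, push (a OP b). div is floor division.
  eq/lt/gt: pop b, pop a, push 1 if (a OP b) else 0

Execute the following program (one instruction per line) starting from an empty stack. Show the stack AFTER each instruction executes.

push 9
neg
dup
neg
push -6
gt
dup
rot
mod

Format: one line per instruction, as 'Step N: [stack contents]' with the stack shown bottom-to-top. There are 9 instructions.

Step 1: [9]
Step 2: [-9]
Step 3: [-9, -9]
Step 4: [-9, 9]
Step 5: [-9, 9, -6]
Step 6: [-9, 1]
Step 7: [-9, 1, 1]
Step 8: [1, 1, -9]
Step 9: [1, -8]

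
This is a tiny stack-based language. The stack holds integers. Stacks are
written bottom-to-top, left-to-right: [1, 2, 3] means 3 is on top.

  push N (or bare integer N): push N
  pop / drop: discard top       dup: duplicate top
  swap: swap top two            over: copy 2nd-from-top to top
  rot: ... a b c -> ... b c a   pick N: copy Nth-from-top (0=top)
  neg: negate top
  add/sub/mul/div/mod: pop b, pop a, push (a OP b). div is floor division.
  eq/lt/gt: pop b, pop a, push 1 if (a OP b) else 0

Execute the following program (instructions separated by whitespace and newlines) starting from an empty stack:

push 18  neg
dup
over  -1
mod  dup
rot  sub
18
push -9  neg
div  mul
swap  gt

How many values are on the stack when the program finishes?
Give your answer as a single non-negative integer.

After 'push 18': stack = [18] (depth 1)
After 'neg': stack = [-18] (depth 1)
After 'dup': stack = [-18, -18] (depth 2)
After 'over': stack = [-18, -18, -18] (depth 3)
After 'push -1': stack = [-18, -18, -18, -1] (depth 4)
After 'mod': stack = [-18, -18, 0] (depth 3)
After 'dup': stack = [-18, -18, 0, 0] (depth 4)
After 'rot': stack = [-18, 0, 0, -18] (depth 4)
After 'sub': stack = [-18, 0, 18] (depth 3)
After 'push 18': stack = [-18, 0, 18, 18] (depth 4)
After 'push -9': stack = [-18, 0, 18, 18, -9] (depth 5)
After 'neg': stack = [-18, 0, 18, 18, 9] (depth 5)
After 'div': stack = [-18, 0, 18, 2] (depth 4)
After 'mul': stack = [-18, 0, 36] (depth 3)
After 'swap': stack = [-18, 36, 0] (depth 3)
After 'gt': stack = [-18, 1] (depth 2)

Answer: 2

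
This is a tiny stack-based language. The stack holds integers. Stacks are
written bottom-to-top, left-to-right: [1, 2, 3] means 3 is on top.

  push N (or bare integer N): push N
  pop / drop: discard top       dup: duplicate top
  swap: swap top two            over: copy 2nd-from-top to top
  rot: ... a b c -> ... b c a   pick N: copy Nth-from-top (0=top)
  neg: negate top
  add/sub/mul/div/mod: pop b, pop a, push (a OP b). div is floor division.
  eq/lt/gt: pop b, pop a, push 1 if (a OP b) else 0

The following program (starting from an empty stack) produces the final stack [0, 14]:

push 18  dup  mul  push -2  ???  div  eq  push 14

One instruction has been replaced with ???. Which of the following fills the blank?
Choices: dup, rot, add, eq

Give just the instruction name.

Stack before ???: [324, -2]
Stack after ???:  [324, -2, -2]
Checking each choice:
  dup: MATCH
  rot: stack underflow (need 3, have 2)
  add: stack underflow (need 2, have 1)
  eq: stack underflow (need 2, have 1)


Answer: dup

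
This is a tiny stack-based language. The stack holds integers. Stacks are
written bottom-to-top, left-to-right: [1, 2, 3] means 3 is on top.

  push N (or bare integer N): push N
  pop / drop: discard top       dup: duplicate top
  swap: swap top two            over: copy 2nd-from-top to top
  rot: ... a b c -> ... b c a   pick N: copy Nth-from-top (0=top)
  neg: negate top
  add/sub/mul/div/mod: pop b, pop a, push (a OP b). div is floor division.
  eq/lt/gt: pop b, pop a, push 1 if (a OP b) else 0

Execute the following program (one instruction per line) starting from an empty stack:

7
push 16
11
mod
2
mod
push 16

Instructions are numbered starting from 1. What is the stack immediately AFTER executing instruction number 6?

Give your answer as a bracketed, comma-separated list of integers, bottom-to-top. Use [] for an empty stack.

Answer: [7, 1]

Derivation:
Step 1 ('7'): [7]
Step 2 ('push 16'): [7, 16]
Step 3 ('11'): [7, 16, 11]
Step 4 ('mod'): [7, 5]
Step 5 ('2'): [7, 5, 2]
Step 6 ('mod'): [7, 1]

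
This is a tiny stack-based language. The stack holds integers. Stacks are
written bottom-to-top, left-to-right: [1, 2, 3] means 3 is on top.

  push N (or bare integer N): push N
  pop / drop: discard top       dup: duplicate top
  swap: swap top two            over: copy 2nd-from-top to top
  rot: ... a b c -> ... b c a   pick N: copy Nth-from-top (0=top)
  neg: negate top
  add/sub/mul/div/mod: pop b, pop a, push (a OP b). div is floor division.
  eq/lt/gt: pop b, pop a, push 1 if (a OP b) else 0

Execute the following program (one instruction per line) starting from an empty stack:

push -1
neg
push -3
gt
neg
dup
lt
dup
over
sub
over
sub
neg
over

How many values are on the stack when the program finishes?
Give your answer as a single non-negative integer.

Answer: 3

Derivation:
After 'push -1': stack = [-1] (depth 1)
After 'neg': stack = [1] (depth 1)
After 'push -3': stack = [1, -3] (depth 2)
After 'gt': stack = [1] (depth 1)
After 'neg': stack = [-1] (depth 1)
After 'dup': stack = [-1, -1] (depth 2)
After 'lt': stack = [0] (depth 1)
After 'dup': stack = [0, 0] (depth 2)
After 'over': stack = [0, 0, 0] (depth 3)
After 'sub': stack = [0, 0] (depth 2)
After 'over': stack = [0, 0, 0] (depth 3)
After 'sub': stack = [0, 0] (depth 2)
After 'neg': stack = [0, 0] (depth 2)
After 'over': stack = [0, 0, 0] (depth 3)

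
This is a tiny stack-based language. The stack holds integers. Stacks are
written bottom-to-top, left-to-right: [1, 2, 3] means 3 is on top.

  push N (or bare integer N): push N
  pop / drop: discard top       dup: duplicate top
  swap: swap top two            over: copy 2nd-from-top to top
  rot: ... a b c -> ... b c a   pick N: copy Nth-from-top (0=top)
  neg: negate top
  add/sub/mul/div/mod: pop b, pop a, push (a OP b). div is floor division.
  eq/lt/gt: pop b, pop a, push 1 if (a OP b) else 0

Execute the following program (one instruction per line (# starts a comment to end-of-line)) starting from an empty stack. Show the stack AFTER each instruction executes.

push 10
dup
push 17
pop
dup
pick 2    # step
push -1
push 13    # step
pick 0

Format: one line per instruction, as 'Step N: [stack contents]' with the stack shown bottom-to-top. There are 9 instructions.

Step 1: [10]
Step 2: [10, 10]
Step 3: [10, 10, 17]
Step 4: [10, 10]
Step 5: [10, 10, 10]
Step 6: [10, 10, 10, 10]
Step 7: [10, 10, 10, 10, -1]
Step 8: [10, 10, 10, 10, -1, 13]
Step 9: [10, 10, 10, 10, -1, 13, 13]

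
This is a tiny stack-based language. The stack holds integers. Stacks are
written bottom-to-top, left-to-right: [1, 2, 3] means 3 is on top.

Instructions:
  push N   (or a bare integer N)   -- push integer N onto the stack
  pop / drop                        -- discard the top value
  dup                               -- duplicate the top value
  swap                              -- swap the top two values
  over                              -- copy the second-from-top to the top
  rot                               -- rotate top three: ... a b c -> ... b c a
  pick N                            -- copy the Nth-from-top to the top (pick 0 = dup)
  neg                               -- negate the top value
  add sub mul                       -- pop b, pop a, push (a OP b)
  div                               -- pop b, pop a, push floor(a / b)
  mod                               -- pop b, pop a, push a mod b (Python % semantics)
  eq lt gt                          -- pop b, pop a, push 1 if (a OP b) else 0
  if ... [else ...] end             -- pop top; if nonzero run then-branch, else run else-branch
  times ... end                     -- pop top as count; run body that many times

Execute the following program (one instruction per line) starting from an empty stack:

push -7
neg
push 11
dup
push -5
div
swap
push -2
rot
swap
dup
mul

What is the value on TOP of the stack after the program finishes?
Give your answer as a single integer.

After 'push -7': [-7]
After 'neg': [7]
After 'push 11': [7, 11]
After 'dup': [7, 11, 11]
After 'push -5': [7, 11, 11, -5]
After 'div': [7, 11, -3]
After 'swap': [7, -3, 11]
After 'push -2': [7, -3, 11, -2]
After 'rot': [7, 11, -2, -3]
After 'swap': [7, 11, -3, -2]
After 'dup': [7, 11, -3, -2, -2]
After 'mul': [7, 11, -3, 4]

Answer: 4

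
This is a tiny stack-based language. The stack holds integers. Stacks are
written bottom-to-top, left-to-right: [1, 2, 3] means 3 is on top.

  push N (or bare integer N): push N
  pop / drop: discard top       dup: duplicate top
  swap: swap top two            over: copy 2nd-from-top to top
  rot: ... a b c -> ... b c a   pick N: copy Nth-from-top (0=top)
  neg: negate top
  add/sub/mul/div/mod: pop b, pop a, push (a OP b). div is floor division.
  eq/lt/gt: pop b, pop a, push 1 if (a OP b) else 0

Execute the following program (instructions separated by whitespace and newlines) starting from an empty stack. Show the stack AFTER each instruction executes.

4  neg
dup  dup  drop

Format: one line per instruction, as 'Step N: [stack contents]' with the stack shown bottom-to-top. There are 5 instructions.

Step 1: [4]
Step 2: [-4]
Step 3: [-4, -4]
Step 4: [-4, -4, -4]
Step 5: [-4, -4]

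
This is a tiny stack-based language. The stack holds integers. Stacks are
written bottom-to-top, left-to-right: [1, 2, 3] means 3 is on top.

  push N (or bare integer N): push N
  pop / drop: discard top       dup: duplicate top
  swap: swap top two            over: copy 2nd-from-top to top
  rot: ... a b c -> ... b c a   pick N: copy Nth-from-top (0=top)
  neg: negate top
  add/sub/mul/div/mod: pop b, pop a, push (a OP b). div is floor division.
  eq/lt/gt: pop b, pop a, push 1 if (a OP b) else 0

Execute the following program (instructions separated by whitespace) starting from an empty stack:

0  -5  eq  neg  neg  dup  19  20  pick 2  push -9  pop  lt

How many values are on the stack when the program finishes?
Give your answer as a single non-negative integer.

After 'push 0': stack = [0] (depth 1)
After 'push -5': stack = [0, -5] (depth 2)
After 'eq': stack = [0] (depth 1)
After 'neg': stack = [0] (depth 1)
After 'neg': stack = [0] (depth 1)
After 'dup': stack = [0, 0] (depth 2)
After 'push 19': stack = [0, 0, 19] (depth 3)
After 'push 20': stack = [0, 0, 19, 20] (depth 4)
After 'pick 2': stack = [0, 0, 19, 20, 0] (depth 5)
After 'push -9': stack = [0, 0, 19, 20, 0, -9] (depth 6)
After 'pop': stack = [0, 0, 19, 20, 0] (depth 5)
After 'lt': stack = [0, 0, 19, 0] (depth 4)

Answer: 4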